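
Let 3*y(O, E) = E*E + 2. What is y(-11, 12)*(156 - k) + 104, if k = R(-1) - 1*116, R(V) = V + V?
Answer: 40316/3 ≈ 13439.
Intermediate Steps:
y(O, E) = ⅔ + E²/3 (y(O, E) = (E*E + 2)/3 = (E² + 2)/3 = (2 + E²)/3 = ⅔ + E²/3)
R(V) = 2*V
k = -118 (k = 2*(-1) - 1*116 = -2 - 116 = -118)
y(-11, 12)*(156 - k) + 104 = (⅔ + (⅓)*12²)*(156 - 1*(-118)) + 104 = (⅔ + (⅓)*144)*(156 + 118) + 104 = (⅔ + 48)*274 + 104 = (146/3)*274 + 104 = 40004/3 + 104 = 40316/3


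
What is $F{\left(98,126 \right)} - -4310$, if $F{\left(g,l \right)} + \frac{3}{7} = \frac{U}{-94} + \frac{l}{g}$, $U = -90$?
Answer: $\frac{1418587}{329} \approx 4311.8$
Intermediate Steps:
$F{\left(g,l \right)} = \frac{174}{329} + \frac{l}{g}$ ($F{\left(g,l \right)} = - \frac{3}{7} + \left(- \frac{90}{-94} + \frac{l}{g}\right) = - \frac{3}{7} + \left(\left(-90\right) \left(- \frac{1}{94}\right) + \frac{l}{g}\right) = - \frac{3}{7} + \left(\frac{45}{47} + \frac{l}{g}\right) = \frac{174}{329} + \frac{l}{g}$)
$F{\left(98,126 \right)} - -4310 = \left(\frac{174}{329} + \frac{126}{98}\right) - -4310 = \left(\frac{174}{329} + 126 \cdot \frac{1}{98}\right) + 4310 = \left(\frac{174}{329} + \frac{9}{7}\right) + 4310 = \frac{597}{329} + 4310 = \frac{1418587}{329}$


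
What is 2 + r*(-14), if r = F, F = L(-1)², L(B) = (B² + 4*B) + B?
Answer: -222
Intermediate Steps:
L(B) = B² + 5*B
F = 16 (F = (-(5 - 1))² = (-1*4)² = (-4)² = 16)
r = 16
2 + r*(-14) = 2 + 16*(-14) = 2 - 224 = -222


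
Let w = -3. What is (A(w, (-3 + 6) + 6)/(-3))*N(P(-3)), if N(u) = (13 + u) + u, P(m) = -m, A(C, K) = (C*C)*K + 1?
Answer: -1558/3 ≈ -519.33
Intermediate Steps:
A(C, K) = 1 + K*C**2 (A(C, K) = C**2*K + 1 = K*C**2 + 1 = 1 + K*C**2)
N(u) = 13 + 2*u
(A(w, (-3 + 6) + 6)/(-3))*N(P(-3)) = ((1 + ((-3 + 6) + 6)*(-3)**2)/(-3))*(13 + 2*(-1*(-3))) = ((1 + (3 + 6)*9)*(-1/3))*(13 + 2*3) = ((1 + 9*9)*(-1/3))*(13 + 6) = ((1 + 81)*(-1/3))*19 = (82*(-1/3))*19 = -82/3*19 = -1558/3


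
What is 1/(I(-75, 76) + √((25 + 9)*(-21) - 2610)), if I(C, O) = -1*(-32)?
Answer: 8/1087 - I*√831/2174 ≈ 0.0073597 - 0.01326*I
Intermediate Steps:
I(C, O) = 32
1/(I(-75, 76) + √((25 + 9)*(-21) - 2610)) = 1/(32 + √((25 + 9)*(-21) - 2610)) = 1/(32 + √(34*(-21) - 2610)) = 1/(32 + √(-714 - 2610)) = 1/(32 + √(-3324)) = 1/(32 + 2*I*√831)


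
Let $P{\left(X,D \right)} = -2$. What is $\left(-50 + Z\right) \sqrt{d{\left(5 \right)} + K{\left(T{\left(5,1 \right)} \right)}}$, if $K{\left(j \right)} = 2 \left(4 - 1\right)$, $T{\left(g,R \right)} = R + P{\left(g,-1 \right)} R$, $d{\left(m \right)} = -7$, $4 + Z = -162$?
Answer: $- 216 i \approx - 216.0 i$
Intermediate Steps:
$Z = -166$ ($Z = -4 - 162 = -166$)
$T{\left(g,R \right)} = - R$ ($T{\left(g,R \right)} = R - 2 R = - R$)
$K{\left(j \right)} = 6$ ($K{\left(j \right)} = 2 \cdot 3 = 6$)
$\left(-50 + Z\right) \sqrt{d{\left(5 \right)} + K{\left(T{\left(5,1 \right)} \right)}} = \left(-50 - 166\right) \sqrt{-7 + 6} = - 216 \sqrt{-1} = - 216 i$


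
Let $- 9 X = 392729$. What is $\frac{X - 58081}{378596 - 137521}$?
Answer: $- \frac{915458}{2169675} \approx -0.42193$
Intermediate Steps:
$X = - \frac{392729}{9}$ ($X = \left(- \frac{1}{9}\right) 392729 = - \frac{392729}{9} \approx -43637.0$)
$\frac{X - 58081}{378596 - 137521} = \frac{- \frac{392729}{9} - 58081}{378596 - 137521} = - \frac{915458}{9 \cdot 241075} = \left(- \frac{915458}{9}\right) \frac{1}{241075} = - \frac{915458}{2169675}$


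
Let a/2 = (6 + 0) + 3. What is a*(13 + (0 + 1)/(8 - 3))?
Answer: 1188/5 ≈ 237.60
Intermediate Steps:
a = 18 (a = 2*((6 + 0) + 3) = 2*(6 + 3) = 2*9 = 18)
a*(13 + (0 + 1)/(8 - 3)) = 18*(13 + (0 + 1)/(8 - 3)) = 18*(13 + 1/5) = 18*(66/5) = 1188/5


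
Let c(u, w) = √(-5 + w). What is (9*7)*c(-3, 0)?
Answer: 63*I*√5 ≈ 140.87*I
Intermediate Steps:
(9*7)*c(-3, 0) = (9*7)*√(-5 + 0) = 63*√(-5) = 63*(I*√5) = 63*I*√5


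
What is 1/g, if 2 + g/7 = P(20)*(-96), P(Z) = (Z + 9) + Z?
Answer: -1/32942 ≈ -3.0356e-5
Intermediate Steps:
P(Z) = 9 + 2*Z (P(Z) = (9 + Z) + Z = 9 + 2*Z)
g = -32942 (g = -14 + 7*((9 + 2*20)*(-96)) = -14 + 7*((9 + 40)*(-96)) = -14 + 7*(49*(-96)) = -14 + 7*(-4704) = -14 - 32928 = -32942)
1/g = 1/(-32942) = -1/32942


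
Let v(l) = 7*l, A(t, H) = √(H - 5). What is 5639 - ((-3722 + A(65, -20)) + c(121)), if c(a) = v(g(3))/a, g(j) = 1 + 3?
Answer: 1132653/121 - 5*I ≈ 9360.8 - 5.0*I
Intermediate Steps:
g(j) = 4
A(t, H) = √(-5 + H)
c(a) = 28/a (c(a) = (7*4)/a = 28/a)
5639 - ((-3722 + A(65, -20)) + c(121)) = 5639 - ((-3722 + √(-5 - 20)) + 28/121) = 5639 - ((-3722 + √(-25)) + 28*(1/121)) = 5639 - ((-3722 + 5*I) + 28/121) = 5639 - (-450334/121 + 5*I) = 5639 + (450334/121 - 5*I) = 1132653/121 - 5*I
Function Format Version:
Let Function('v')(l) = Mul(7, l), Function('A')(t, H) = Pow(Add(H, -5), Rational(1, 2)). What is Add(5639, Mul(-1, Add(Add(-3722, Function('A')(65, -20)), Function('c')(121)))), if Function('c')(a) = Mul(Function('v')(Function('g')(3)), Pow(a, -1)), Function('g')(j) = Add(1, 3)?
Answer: Add(Rational(1132653, 121), Mul(-5, I)) ≈ Add(9360.8, Mul(-5.0000, I))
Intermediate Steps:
Function('g')(j) = 4
Function('A')(t, H) = Pow(Add(-5, H), Rational(1, 2))
Function('c')(a) = Mul(28, Pow(a, -1)) (Function('c')(a) = Mul(Mul(7, 4), Pow(a, -1)) = Mul(28, Pow(a, -1)))
Add(5639, Mul(-1, Add(Add(-3722, Function('A')(65, -20)), Function('c')(121)))) = Add(5639, Mul(-1, Add(Add(-3722, Pow(Add(-5, -20), Rational(1, 2))), Mul(28, Pow(121, -1))))) = Add(5639, Mul(-1, Add(Add(-3722, Pow(-25, Rational(1, 2))), Mul(28, Rational(1, 121))))) = Add(5639, Mul(-1, Add(Add(-3722, Mul(5, I)), Rational(28, 121)))) = Add(5639, Mul(-1, Add(Rational(-450334, 121), Mul(5, I)))) = Add(5639, Add(Rational(450334, 121), Mul(-5, I))) = Add(Rational(1132653, 121), Mul(-5, I))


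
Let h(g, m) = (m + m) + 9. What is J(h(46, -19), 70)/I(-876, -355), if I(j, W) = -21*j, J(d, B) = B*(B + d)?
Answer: 205/1314 ≈ 0.15601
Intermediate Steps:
h(g, m) = 9 + 2*m (h(g, m) = 2*m + 9 = 9 + 2*m)
J(h(46, -19), 70)/I(-876, -355) = (70*(70 + (9 + 2*(-19))))/((-21*(-876))) = (70*(70 + (9 - 38)))/18396 = (70*(70 - 29))*(1/18396) = (70*41)*(1/18396) = 2870*(1/18396) = 205/1314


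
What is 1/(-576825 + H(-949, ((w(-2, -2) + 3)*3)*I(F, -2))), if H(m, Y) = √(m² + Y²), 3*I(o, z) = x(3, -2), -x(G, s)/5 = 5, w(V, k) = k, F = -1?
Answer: -576825/332726179399 - √901226/332726179399 ≈ -1.7365e-6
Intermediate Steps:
x(G, s) = -25 (x(G, s) = -5*5 = -25)
I(o, z) = -25/3 (I(o, z) = (⅓)*(-25) = -25/3)
H(m, Y) = √(Y² + m²)
1/(-576825 + H(-949, ((w(-2, -2) + 3)*3)*I(F, -2))) = 1/(-576825 + √((((-2 + 3)*3)*(-25/3))² + (-949)²)) = 1/(-576825 + √(((1*3)*(-25/3))² + 900601)) = 1/(-576825 + √((3*(-25/3))² + 900601)) = 1/(-576825 + √((-25)² + 900601)) = 1/(-576825 + √(625 + 900601)) = 1/(-576825 + √901226)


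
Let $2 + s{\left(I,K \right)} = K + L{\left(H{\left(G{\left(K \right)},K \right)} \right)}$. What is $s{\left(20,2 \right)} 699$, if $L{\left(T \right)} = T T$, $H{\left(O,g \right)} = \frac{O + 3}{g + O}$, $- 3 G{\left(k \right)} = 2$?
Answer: $\frac{34251}{16} \approx 2140.7$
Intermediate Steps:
$G{\left(k \right)} = - \frac{2}{3}$ ($G{\left(k \right)} = \left(- \frac{1}{3}\right) 2 = - \frac{2}{3}$)
$H{\left(O,g \right)} = \frac{3 + O}{O + g}$
$L{\left(T \right)} = T^{2}$
$s{\left(I,K \right)} = -2 + K + \frac{49}{9 \left(- \frac{2}{3} + K\right)^{2}}$ ($s{\left(I,K \right)} = -2 + \left(K + \left(\frac{3 - \frac{2}{3}}{- \frac{2}{3} + K}\right)^{2}\right) = -2 + \left(K + \left(\frac{1}{- \frac{2}{3} + K} \frac{7}{3}\right)^{2}\right) = -2 + \left(K + \left(\frac{7}{3 \left(- \frac{2}{3} + K\right)}\right)^{2}\right) = -2 + \left(K + \frac{49}{9 \left(- \frac{2}{3} + K\right)^{2}}\right) = -2 + K + \frac{49}{9 \left(- \frac{2}{3} + K\right)^{2}}$)
$s{\left(20,2 \right)} 699 = \left(-2 + 2 + \frac{49}{\left(-2 + 3 \cdot 2\right)^{2}}\right) 699 = \left(-2 + 2 + \frac{49}{\left(-2 + 6\right)^{2}}\right) 699 = \left(-2 + 2 + \frac{49}{16}\right) 699 = \frac{49}{16} \cdot 699 = \frac{34251}{16}$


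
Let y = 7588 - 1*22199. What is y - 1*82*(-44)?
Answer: -11003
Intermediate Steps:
y = -14611 (y = 7588 - 22199 = -14611)
y - 1*82*(-44) = -14611 - 1*82*(-44) = -14611 - 82*(-44) = -14611 + 3608 = -11003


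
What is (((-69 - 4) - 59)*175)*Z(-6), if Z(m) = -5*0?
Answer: 0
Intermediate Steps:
Z(m) = 0
(((-69 - 4) - 59)*175)*Z(-6) = (((-69 - 4) - 59)*175)*0 = ((-73 - 59)*175)*0 = -132*175*0 = -23100*0 = 0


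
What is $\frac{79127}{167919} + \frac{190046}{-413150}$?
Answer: $\frac{389492888}{34687867425} \approx 0.011229$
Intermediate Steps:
$\frac{79127}{167919} + \frac{190046}{-413150} = 79127 \cdot \frac{1}{167919} + 190046 \left(- \frac{1}{413150}\right) = \frac{79127}{167919} - \frac{95023}{206575} = \frac{389492888}{34687867425}$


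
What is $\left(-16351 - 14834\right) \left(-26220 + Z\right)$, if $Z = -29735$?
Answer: $1744956675$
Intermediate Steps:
$\left(-16351 - 14834\right) \left(-26220 + Z\right) = \left(-16351 - 14834\right) \left(-26220 - 29735\right) = \left(-31185\right) \left(-55955\right) = 1744956675$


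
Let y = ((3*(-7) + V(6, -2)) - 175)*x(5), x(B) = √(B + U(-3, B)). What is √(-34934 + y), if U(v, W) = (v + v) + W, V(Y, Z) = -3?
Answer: 22*I*√73 ≈ 187.97*I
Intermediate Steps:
U(v, W) = W + 2*v (U(v, W) = 2*v + W = W + 2*v)
x(B) = √(-6 + 2*B) (x(B) = √(B + (B + 2*(-3))) = √(B + (B - 6)) = √(B + (-6 + B)) = √(-6 + 2*B))
y = -398 (y = ((3*(-7) - 3) - 175)*√(-6 + 2*5) = ((-21 - 3) - 175)*√(-6 + 10) = (-24 - 175)*√4 = -199*2 = -398)
√(-34934 + y) = √(-34934 - 398) = √(-35332) = 22*I*√73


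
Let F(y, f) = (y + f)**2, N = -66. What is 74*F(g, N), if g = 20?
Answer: 156584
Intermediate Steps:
F(y, f) = (f + y)**2
74*F(g, N) = 74*(-66 + 20)**2 = 74*(-46)**2 = 74*2116 = 156584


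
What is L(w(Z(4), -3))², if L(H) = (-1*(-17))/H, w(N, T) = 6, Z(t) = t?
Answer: 289/36 ≈ 8.0278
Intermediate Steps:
L(H) = 17/H
L(w(Z(4), -3))² = (17/6)² = 289/36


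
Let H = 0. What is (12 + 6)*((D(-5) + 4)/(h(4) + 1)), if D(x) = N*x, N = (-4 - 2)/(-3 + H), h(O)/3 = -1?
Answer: 54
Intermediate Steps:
h(O) = -3 (h(O) = 3*(-1) = -3)
N = 2 (N = (-4 - 2)/(-3 + 0) = -6/(-3) = -6*(-⅓) = 2)
D(x) = 2*x
(12 + 6)*((D(-5) + 4)/(h(4) + 1)) = (12 + 6)*((2*(-5) + 4)/(-3 + 1)) = 18*((-10 + 4)/(-2)) = 18*(-6*(-½)) = 18*3 = 54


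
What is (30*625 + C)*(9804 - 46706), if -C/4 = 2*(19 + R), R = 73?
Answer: -664752628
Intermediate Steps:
C = -736 (C = -8*(19 + 73) = -8*92 = -4*184 = -736)
(30*625 + C)*(9804 - 46706) = (30*625 - 736)*(9804 - 46706) = (18750 - 736)*(-36902) = 18014*(-36902) = -664752628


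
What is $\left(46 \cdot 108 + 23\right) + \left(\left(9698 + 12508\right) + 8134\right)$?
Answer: $35331$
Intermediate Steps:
$\left(46 \cdot 108 + 23\right) + \left(\left(9698 + 12508\right) + 8134\right) = \left(4968 + 23\right) + \left(22206 + 8134\right) = 4991 + 30340 = 35331$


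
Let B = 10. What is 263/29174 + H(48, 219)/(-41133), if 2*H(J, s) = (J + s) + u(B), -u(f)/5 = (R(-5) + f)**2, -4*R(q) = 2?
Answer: 54022535/4800056568 ≈ 0.011255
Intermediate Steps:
R(q) = -1/2 (R(q) = -1/4*2 = -1/2)
u(f) = -5*(-1/2 + f)**2
H(J, s) = -1805/8 + J/2 + s/2 (H(J, s) = ((J + s) - 5*(-1 + 2*10)**2/4)/2 = ((J + s) - 5*(-1 + 20)**2/4)/2 = ((J + s) - 5/4*19**2)/2 = ((J + s) - 5/4*361)/2 = ((J + s) - 1805/4)/2 = (-1805/4 + J + s)/2 = -1805/8 + J/2 + s/2)
263/29174 + H(48, 219)/(-41133) = 263/29174 + (-1805/8 + (1/2)*48 + (1/2)*219)/(-41133) = 263*(1/29174) + (-1805/8 + 24 + 219/2)*(-1/41133) = 263/29174 - 737/8*(-1/41133) = 263/29174 + 737/329064 = 54022535/4800056568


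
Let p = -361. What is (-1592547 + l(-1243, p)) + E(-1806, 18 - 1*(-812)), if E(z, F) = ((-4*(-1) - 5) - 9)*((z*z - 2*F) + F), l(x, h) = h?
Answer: -34200968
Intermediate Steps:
E(z, F) = -10*z**2 + 10*F (E(z, F) = ((4 - 5) - 9)*((z**2 - 2*F) + F) = (-1 - 9)*(z**2 - F) = -10*(z**2 - F) = -10*z**2 + 10*F)
(-1592547 + l(-1243, p)) + E(-1806, 18 - 1*(-812)) = (-1592547 - 361) + (-10*(-1806)**2 + 10*(18 - 1*(-812))) = -1592908 + (-10*3261636 + 10*(18 + 812)) = -1592908 + (-32616360 + 10*830) = -1592908 + (-32616360 + 8300) = -1592908 - 32608060 = -34200968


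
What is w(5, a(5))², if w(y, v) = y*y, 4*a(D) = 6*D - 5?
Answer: 625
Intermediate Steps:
a(D) = -5/4 + 3*D/2 (a(D) = (6*D - 5)/4 = (-5 + 6*D)/4 = -5/4 + 3*D/2)
w(y, v) = y²
w(5, a(5))² = (5²)² = 25² = 625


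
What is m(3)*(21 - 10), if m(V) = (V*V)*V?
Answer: 297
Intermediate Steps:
m(V) = V³ (m(V) = V²*V = V³)
m(3)*(21 - 10) = 3³*(21 - 10) = 27*11 = 297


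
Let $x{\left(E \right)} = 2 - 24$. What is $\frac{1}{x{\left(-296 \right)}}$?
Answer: $- \frac{1}{22} \approx -0.045455$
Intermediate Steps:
$x{\left(E \right)} = -22$ ($x{\left(E \right)} = 2 - 24 = -22$)
$\frac{1}{x{\left(-296 \right)}} = \frac{1}{-22} = - \frac{1}{22}$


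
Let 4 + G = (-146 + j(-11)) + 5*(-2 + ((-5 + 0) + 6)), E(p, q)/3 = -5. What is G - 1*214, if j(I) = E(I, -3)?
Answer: -384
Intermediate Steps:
E(p, q) = -15 (E(p, q) = 3*(-5) = -15)
j(I) = -15
G = -170 (G = -4 + ((-146 - 15) + 5*(-2 + ((-5 + 0) + 6))) = -4 + (-161 + 5*(-2 + (-5 + 6))) = -4 + (-161 + 5*(-2 + 1)) = -4 + (-161 + 5*(-1)) = -4 + (-161 - 5) = -4 - 166 = -170)
G - 1*214 = -170 - 1*214 = -170 - 214 = -384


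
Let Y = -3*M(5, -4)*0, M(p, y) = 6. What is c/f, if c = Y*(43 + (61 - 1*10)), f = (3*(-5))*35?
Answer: 0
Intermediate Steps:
f = -525 (f = -15*35 = -525)
Y = 0 (Y = -3*6*0 = -18*0 = 0)
c = 0 (c = 0*(43 + (61 - 1*10)) = 0*(43 + (61 - 10)) = 0*(43 + 51) = 0*94 = 0)
c/f = 0/(-525) = 0*(-1/525) = 0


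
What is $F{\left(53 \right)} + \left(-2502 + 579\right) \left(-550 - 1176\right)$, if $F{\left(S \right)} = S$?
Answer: $3319151$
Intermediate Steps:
$F{\left(53 \right)} + \left(-2502 + 579\right) \left(-550 - 1176\right) = 53 + \left(-2502 + 579\right) \left(-550 - 1176\right) = 53 - -3319098 = 53 + 3319098 = 3319151$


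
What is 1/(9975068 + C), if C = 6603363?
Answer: 1/16578431 ≈ 6.0319e-8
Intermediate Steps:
1/(9975068 + C) = 1/(9975068 + 6603363) = 1/16578431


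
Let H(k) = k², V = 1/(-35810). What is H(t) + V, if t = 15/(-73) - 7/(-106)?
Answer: 20815796783/1072091310820 ≈ 0.019416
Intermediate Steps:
t = -1079/7738 (t = 15*(-1/73) - 7*(-1/106) = -15/73 + 7/106 = -1079/7738 ≈ -0.13944)
V = -1/35810 ≈ -2.7925e-5
H(t) + V = (-1079/7738)² - 1/35810 = 1164241/59876644 - 1/35810 = 20815796783/1072091310820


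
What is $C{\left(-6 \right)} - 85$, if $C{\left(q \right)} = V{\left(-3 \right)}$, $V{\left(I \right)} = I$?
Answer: $-88$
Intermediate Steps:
$C{\left(q \right)} = -3$
$C{\left(-6 \right)} - 85 = -3 - 85 = -88$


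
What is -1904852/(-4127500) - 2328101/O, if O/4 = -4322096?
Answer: 10635262429167/17839451240000 ≈ 0.59617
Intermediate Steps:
O = -17288384 (O = 4*(-4322096) = -17288384)
-1904852/(-4127500) - 2328101/O = -1904852/(-4127500) - 2328101/(-17288384) = -1904852*(-1/4127500) - 2328101*(-1/17288384) = 476213/1031875 + 2328101/17288384 = 10635262429167/17839451240000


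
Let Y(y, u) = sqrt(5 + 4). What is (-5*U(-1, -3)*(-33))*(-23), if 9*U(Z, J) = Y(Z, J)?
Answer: -1265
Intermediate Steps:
Y(y, u) = 3 (Y(y, u) = sqrt(9) = 3)
U(Z, J) = 1/3 (U(Z, J) = (1/9)*3 = 1/3)
(-5*U(-1, -3)*(-33))*(-23) = (-5*1/3*(-33))*(-23) = -5/3*(-33)*(-23) = 55*(-23) = -1265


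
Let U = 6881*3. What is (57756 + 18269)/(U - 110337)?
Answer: -76025/89694 ≈ -0.84760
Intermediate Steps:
U = 20643
(57756 + 18269)/(U - 110337) = (57756 + 18269)/(20643 - 110337) = 76025/(-89694) = 76025*(-1/89694) = -76025/89694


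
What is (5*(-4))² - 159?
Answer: 241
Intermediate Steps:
(5*(-4))² - 159 = (-20)² - 159 = 400 - 159 = 241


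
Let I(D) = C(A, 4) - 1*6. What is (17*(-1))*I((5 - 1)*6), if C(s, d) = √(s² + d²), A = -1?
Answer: 102 - 17*√17 ≈ 31.907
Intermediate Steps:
C(s, d) = √(d² + s²)
I(D) = -6 + √17 (I(D) = √(4² + (-1)²) - 1*6 = √(16 + 1) - 6 = √17 - 6 = -6 + √17)
(17*(-1))*I((5 - 1)*6) = (17*(-1))*(-6 + √17) = -17*(-6 + √17) = 102 - 17*√17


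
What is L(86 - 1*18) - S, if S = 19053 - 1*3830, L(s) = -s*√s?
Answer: -15223 - 136*√17 ≈ -15784.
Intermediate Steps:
L(s) = -s^(3/2)
S = 15223 (S = 19053 - 3830 = 15223)
L(86 - 1*18) - S = -(86 - 1*18)^(3/2) - 1*15223 = -(86 - 18)^(3/2) - 15223 = -68^(3/2) - 15223 = -136*√17 - 15223 = -15223 - 136*√17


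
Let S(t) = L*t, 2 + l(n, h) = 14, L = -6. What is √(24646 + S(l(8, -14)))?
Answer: √24574 ≈ 156.76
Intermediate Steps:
l(n, h) = 12 (l(n, h) = -2 + 14 = 12)
S(t) = -6*t
√(24646 + S(l(8, -14))) = √(24646 - 6*12) = √(24646 - 72) = √24574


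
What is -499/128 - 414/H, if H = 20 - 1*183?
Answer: -28345/20864 ≈ -1.3586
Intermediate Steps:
H = -163 (H = 20 - 183 = -163)
-499/128 - 414/H = -499/128 - 414/(-163) = -499*1/128 - 414*(-1/163) = -499/128 + 414/163 = -28345/20864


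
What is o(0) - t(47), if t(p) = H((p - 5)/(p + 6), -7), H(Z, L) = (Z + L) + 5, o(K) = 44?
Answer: 2396/53 ≈ 45.208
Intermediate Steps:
H(Z, L) = 5 + L + Z (H(Z, L) = (L + Z) + 5 = 5 + L + Z)
t(p) = -2 + (-5 + p)/(6 + p) (t(p) = 5 - 7 + (p - 5)/(p + 6) = 5 - 7 + (-5 + p)/(6 + p) = -2 + (-5 + p)/(6 + p))
o(0) - t(47) = 44 - (-17 - 1*47)/(6 + 47) = 44 - (-17 - 47)/53 = 44 - (-64)/53 = 44 - 1*(-64/53) = 44 + 64/53 = 2396/53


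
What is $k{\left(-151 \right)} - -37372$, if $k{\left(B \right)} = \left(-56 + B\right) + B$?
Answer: $37014$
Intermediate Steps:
$k{\left(B \right)} = -56 + 2 B$
$k{\left(-151 \right)} - -37372 = \left(-56 + 2 \left(-151\right)\right) - -37372 = \left(-56 - 302\right) + 37372 = -358 + 37372 = 37014$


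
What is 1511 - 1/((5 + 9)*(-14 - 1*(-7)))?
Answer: 148079/98 ≈ 1511.0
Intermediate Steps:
1511 - 1/((5 + 9)*(-14 - 1*(-7))) = 1511 - 1/(14*(-14 + 7)) = 1511 - 1/(14*(-7)) = 1511 - 1/(-98) = 1511 - 1*(-1/98) = 1511 + 1/98 = 148079/98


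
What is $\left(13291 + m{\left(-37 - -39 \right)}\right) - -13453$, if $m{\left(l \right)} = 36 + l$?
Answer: $26782$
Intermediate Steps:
$\left(13291 + m{\left(-37 - -39 \right)}\right) - -13453 = \left(13291 + \left(36 - -2\right)\right) - -13453 = \left(13291 + \left(36 + \left(-37 + 39\right)\right)\right) + 13453 = \left(13291 + \left(36 + 2\right)\right) + 13453 = \left(13291 + 38\right) + 13453 = 13329 + 13453 = 26782$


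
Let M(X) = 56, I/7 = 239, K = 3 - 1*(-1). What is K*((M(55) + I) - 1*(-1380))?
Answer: 12436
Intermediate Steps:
K = 4 (K = 3 + 1 = 4)
I = 1673 (I = 7*239 = 1673)
K*((M(55) + I) - 1*(-1380)) = 4*((56 + 1673) - 1*(-1380)) = 4*(1729 + 1380) = 4*3109 = 12436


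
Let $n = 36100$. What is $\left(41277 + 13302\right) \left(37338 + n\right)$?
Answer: $4008172602$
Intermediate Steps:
$\left(41277 + 13302\right) \left(37338 + n\right) = \left(41277 + 13302\right) \left(37338 + 36100\right) = 54579 \cdot 73438 = 4008172602$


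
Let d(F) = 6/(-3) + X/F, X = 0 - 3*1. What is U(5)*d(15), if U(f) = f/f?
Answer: -11/5 ≈ -2.2000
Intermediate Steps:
X = -3 (X = 0 - 3 = -3)
d(F) = -2 - 3/F (d(F) = 6/(-3) - 3/F = 6*(-⅓) - 3/F = -2 - 3/F)
U(f) = 1
U(5)*d(15) = 1*(-2 - 3/15) = 1*(-2 - 3*1/15) = 1*(-2 - ⅕) = 1*(-11/5) = -11/5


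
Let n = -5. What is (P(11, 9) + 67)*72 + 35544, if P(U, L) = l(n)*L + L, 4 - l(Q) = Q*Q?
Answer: 27408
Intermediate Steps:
l(Q) = 4 - Q² (l(Q) = 4 - Q*Q = 4 - Q²)
P(U, L) = -20*L (P(U, L) = (4 - 1*(-5)²)*L + L = (4 - 1*25)*L + L = (4 - 25)*L + L = -21*L + L = -20*L)
(P(11, 9) + 67)*72 + 35544 = (-20*9 + 67)*72 + 35544 = (-180 + 67)*72 + 35544 = -113*72 + 35544 = -8136 + 35544 = 27408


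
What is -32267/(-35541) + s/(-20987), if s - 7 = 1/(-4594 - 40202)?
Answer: 10108049307391/11137763375244 ≈ 0.90755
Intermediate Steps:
s = 313571/44796 (s = 7 + 1/(-4594 - 40202) = 7 + 1/(-44796) = 7 - 1/44796 = 313571/44796 ≈ 7.0000)
-32267/(-35541) + s/(-20987) = -32267/(-35541) + (313571/44796)/(-20987) = -32267*(-1/35541) + (313571/44796)*(-1/20987) = 32267/35541 - 313571/940133652 = 10108049307391/11137763375244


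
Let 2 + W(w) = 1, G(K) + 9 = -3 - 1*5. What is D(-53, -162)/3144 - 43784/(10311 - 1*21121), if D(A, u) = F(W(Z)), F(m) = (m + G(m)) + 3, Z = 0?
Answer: 22915791/5664440 ≈ 4.0456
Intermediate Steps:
G(K) = -17 (G(K) = -9 + (-3 - 1*5) = -9 + (-3 - 5) = -9 - 8 = -17)
W(w) = -1 (W(w) = -2 + 1 = -1)
F(m) = -14 + m (F(m) = (m - 17) + 3 = (-17 + m) + 3 = -14 + m)
D(A, u) = -15 (D(A, u) = -14 - 1 = -15)
D(-53, -162)/3144 - 43784/(10311 - 1*21121) = -15/3144 - 43784/(10311 - 1*21121) = -15*1/3144 - 43784/(10311 - 21121) = -5/1048 - 43784/(-10810) = -5/1048 - 43784*(-1/10810) = -5/1048 + 21892/5405 = 22915791/5664440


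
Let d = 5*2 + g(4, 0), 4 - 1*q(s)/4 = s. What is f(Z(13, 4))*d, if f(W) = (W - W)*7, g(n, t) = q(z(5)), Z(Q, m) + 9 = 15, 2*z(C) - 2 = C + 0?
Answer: 0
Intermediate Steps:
z(C) = 1 + C/2 (z(C) = 1 + (C + 0)/2 = 1 + C/2)
Z(Q, m) = 6 (Z(Q, m) = -9 + 15 = 6)
q(s) = 16 - 4*s
g(n, t) = 2 (g(n, t) = 16 - 4*(1 + (½)*5) = 16 - 4*(1 + 5/2) = 16 - 4*7/2 = 16 - 14 = 2)
d = 12 (d = 5*2 + 2 = 10 + 2 = 12)
f(W) = 0 (f(W) = 0*7 = 0)
f(Z(13, 4))*d = 0*12 = 0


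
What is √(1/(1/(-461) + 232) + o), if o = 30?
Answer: √343204796441/106951 ≈ 5.4776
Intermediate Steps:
√(1/(1/(-461) + 232) + o) = √(1/(1/(-461) + 232) + 30) = √(1/(-1/461 + 232) + 30) = √(1/(106951/461) + 30) = √(461/106951 + 30) = √(3208991/106951) = √343204796441/106951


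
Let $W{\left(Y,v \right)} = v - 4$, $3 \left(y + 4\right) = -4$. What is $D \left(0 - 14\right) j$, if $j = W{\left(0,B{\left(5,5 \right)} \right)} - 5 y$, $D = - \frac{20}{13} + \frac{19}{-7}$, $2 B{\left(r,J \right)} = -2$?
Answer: $1290$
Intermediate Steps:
$y = - \frac{16}{3}$ ($y = -4 + \frac{1}{3} \left(-4\right) = -4 - \frac{4}{3} = - \frac{16}{3} \approx -5.3333$)
$B{\left(r,J \right)} = -1$ ($B{\left(r,J \right)} = \frac{1}{2} \left(-2\right) = -1$)
$W{\left(Y,v \right)} = -4 + v$ ($W{\left(Y,v \right)} = v - 4 = -4 + v$)
$D = - \frac{387}{91}$ ($D = \left(-20\right) \frac{1}{13} + 19 \left(- \frac{1}{7}\right) = - \frac{20}{13} - \frac{19}{7} = - \frac{387}{91} \approx -4.2527$)
$j = \frac{65}{3}$ ($j = \left(-4 - 1\right) - - \frac{80}{3} = -5 + \frac{80}{3} = \frac{65}{3} \approx 21.667$)
$D \left(0 - 14\right) j = - \frac{387 \left(0 - 14\right)}{91} \cdot \frac{65}{3} = \left(- \frac{387}{91}\right) \left(-14\right) \frac{65}{3} = \frac{774}{13} \cdot \frac{65}{3} = 1290$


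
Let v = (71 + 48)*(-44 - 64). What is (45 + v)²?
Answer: 164019249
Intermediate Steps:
v = -12852 (v = 119*(-108) = -12852)
(45 + v)² = (45 - 12852)² = (-12807)² = 164019249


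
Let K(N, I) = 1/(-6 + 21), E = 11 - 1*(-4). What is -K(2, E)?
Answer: -1/15 ≈ -0.066667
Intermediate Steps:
E = 15 (E = 11 + 4 = 15)
K(N, I) = 1/15
-K(2, E) = -1*1/15 = -1/15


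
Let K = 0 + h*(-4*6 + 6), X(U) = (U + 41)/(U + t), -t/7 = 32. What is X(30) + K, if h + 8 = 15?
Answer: -24515/194 ≈ -126.37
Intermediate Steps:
t = -224 (t = -7*32 = -224)
h = 7 (h = -8 + 15 = 7)
X(U) = (41 + U)/(-224 + U) (X(U) = (U + 41)/(U - 224) = (41 + U)/(-224 + U))
K = -126 (K = 0 + 7*(-4*6 + 6) = 0 + 7*(-24 + 6) = 0 + 7*(-18) = 0 - 126 = -126)
X(30) + K = (41 + 30)/(-224 + 30) - 126 = 71/(-194) - 126 = -1/194*71 - 126 = -71/194 - 126 = -24515/194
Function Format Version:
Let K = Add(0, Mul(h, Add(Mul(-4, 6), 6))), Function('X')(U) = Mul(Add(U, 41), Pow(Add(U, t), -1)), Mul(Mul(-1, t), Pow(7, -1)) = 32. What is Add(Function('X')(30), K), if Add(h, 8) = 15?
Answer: Rational(-24515, 194) ≈ -126.37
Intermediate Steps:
t = -224 (t = Mul(-7, 32) = -224)
h = 7 (h = Add(-8, 15) = 7)
Function('X')(U) = Mul(Pow(Add(-224, U), -1), Add(41, U)) (Function('X')(U) = Mul(Add(U, 41), Pow(Add(U, -224), -1)) = Mul(Add(41, U), Pow(Add(-224, U), -1)) = Mul(Pow(Add(-224, U), -1), Add(41, U)))
K = -126 (K = Add(0, Mul(7, Add(Mul(-4, 6), 6))) = Add(0, Mul(7, Add(-24, 6))) = Add(0, Mul(7, -18)) = Add(0, -126) = -126)
Add(Function('X')(30), K) = Add(Mul(Pow(Add(-224, 30), -1), Add(41, 30)), -126) = Add(Mul(Pow(-194, -1), 71), -126) = Add(Mul(Rational(-1, 194), 71), -126) = Add(Rational(-71, 194), -126) = Rational(-24515, 194)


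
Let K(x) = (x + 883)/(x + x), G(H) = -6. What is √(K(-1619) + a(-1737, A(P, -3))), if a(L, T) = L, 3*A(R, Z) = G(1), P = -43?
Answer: I*√4552360865/1619 ≈ 41.675*I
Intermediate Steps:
A(R, Z) = -2 (A(R, Z) = (⅓)*(-6) = -2)
K(x) = (883 + x)/(2*x) (K(x) = (883 + x)/((2*x)) = (883 + x)*(1/(2*x)) = (883 + x)/(2*x))
√(K(-1619) + a(-1737, A(P, -3))) = √((½)*(883 - 1619)/(-1619) - 1737) = √((½)*(-1/1619)*(-736) - 1737) = √(368/1619 - 1737) = √(-2811835/1619) = I*√4552360865/1619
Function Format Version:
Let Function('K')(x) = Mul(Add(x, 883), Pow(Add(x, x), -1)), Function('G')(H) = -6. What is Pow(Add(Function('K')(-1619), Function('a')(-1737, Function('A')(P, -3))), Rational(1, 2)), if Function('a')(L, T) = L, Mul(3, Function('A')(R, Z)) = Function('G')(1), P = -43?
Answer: Mul(Rational(1, 1619), I, Pow(4552360865, Rational(1, 2))) ≈ Mul(41.675, I)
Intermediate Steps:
Function('A')(R, Z) = -2 (Function('A')(R, Z) = Mul(Rational(1, 3), -6) = -2)
Function('K')(x) = Mul(Rational(1, 2), Pow(x, -1), Add(883, x)) (Function('K')(x) = Mul(Add(883, x), Pow(Mul(2, x), -1)) = Mul(Add(883, x), Mul(Rational(1, 2), Pow(x, -1))) = Mul(Rational(1, 2), Pow(x, -1), Add(883, x)))
Pow(Add(Function('K')(-1619), Function('a')(-1737, Function('A')(P, -3))), Rational(1, 2)) = Pow(Add(Mul(Rational(1, 2), Pow(-1619, -1), Add(883, -1619)), -1737), Rational(1, 2)) = Pow(Add(Mul(Rational(1, 2), Rational(-1, 1619), -736), -1737), Rational(1, 2)) = Pow(Add(Rational(368, 1619), -1737), Rational(1, 2)) = Pow(Rational(-2811835, 1619), Rational(1, 2)) = Mul(Rational(1, 1619), I, Pow(4552360865, Rational(1, 2)))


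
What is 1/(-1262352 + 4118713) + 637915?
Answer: 1822115527316/2856361 ≈ 6.3792e+5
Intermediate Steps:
1/(-1262352 + 4118713) + 637915 = 1/2856361 + 637915 = 1822115527316/2856361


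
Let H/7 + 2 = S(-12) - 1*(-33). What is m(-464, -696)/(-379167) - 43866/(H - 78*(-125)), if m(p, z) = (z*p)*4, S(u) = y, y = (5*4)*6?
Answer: -10197587618/1365885923 ≈ -7.4659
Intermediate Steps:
y = 120 (y = 20*6 = 120)
S(u) = 120
H = 1057 (H = -14 + 7*(120 - 1*(-33)) = -14 + 7*(120 + 33) = -14 + 7*153 = -14 + 1071 = 1057)
m(p, z) = 4*p*z (m(p, z) = (p*z)*4 = 4*p*z)
m(-464, -696)/(-379167) - 43866/(H - 78*(-125)) = (4*(-464)*(-696))/(-379167) - 43866/(1057 - 78*(-125)) = 1291776*(-1/379167) - 43866/(1057 + 9750) = -430592/126389 - 43866/10807 = -10197587618/1365885923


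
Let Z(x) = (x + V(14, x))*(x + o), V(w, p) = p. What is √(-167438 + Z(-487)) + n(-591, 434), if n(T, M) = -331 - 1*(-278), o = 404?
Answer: -53 + 2*I*√21649 ≈ -53.0 + 294.27*I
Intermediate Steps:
n(T, M) = -53 (n(T, M) = -331 + 278 = -53)
Z(x) = 2*x*(404 + x) (Z(x) = (x + x)*(x + 404) = (2*x)*(404 + x) = 2*x*(404 + x))
√(-167438 + Z(-487)) + n(-591, 434) = √(-167438 + 2*(-487)*(404 - 487)) - 53 = √(-167438 + 2*(-487)*(-83)) - 53 = √(-167438 + 80842) - 53 = √(-86596) - 53 = 2*I*√21649 - 53 = -53 + 2*I*√21649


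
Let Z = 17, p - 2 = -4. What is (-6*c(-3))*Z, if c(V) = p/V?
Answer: -68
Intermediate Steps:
p = -2 (p = 2 - 4 = -2)
c(V) = -2/V
(-6*c(-3))*Z = -(-12)/(-3)*17 = -(-12)*(-1)/3*17 = -6*2/3*17 = -4*17 = -68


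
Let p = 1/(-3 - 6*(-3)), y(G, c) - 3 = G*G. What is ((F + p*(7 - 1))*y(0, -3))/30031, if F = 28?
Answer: 254/90093 ≈ 0.0028193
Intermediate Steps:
y(G, c) = 3 + G² (y(G, c) = 3 + G*G = 3 + G²)
p = 1/27 (p = -⅓/(-9) = -⅑*(-⅓) = 1/27 ≈ 0.037037)
((F + p*(7 - 1))*y(0, -3))/30031 = ((28 + (7 - 1)/27)*(3 + 0²))/30031 = ((28 + (1/27)*6)*(3 + 0))*(1/30031) = ((28 + 2/9)*3)*(1/30031) = ((254/9)*3)*(1/30031) = (254/3)*(1/30031) = 254/90093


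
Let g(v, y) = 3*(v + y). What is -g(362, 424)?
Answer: -2358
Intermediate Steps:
g(v, y) = 3*v + 3*y
-g(362, 424) = -(3*362 + 3*424) = -(1086 + 1272) = -1*2358 = -2358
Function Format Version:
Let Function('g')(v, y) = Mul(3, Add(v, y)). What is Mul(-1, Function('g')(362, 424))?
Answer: -2358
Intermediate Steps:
Function('g')(v, y) = Add(Mul(3, v), Mul(3, y))
Mul(-1, Function('g')(362, 424)) = Mul(-1, Add(Mul(3, 362), Mul(3, 424))) = Mul(-1, Add(1086, 1272)) = Mul(-1, 2358) = -2358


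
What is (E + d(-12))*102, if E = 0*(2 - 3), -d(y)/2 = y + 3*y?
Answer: 9792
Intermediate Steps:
d(y) = -8*y (d(y) = -2*(y + 3*y) = -8*y)
E = 0 (E = 0*(-1) = 0)
(E + d(-12))*102 = (0 - 8*(-12))*102 = (0 + 96)*102 = 96*102 = 9792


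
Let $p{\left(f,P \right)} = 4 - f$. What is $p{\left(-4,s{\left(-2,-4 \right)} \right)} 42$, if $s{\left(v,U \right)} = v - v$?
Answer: $336$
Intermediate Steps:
$s{\left(v,U \right)} = 0$
$p{\left(-4,s{\left(-2,-4 \right)} \right)} 42 = \left(4 - -4\right) 42 = \left(4 + 4\right) 42 = 8 \cdot 42 = 336$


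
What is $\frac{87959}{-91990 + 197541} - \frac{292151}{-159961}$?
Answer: $\frac{44906839800}{16884043511} \approx 2.6597$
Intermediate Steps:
$\frac{87959}{-91990 + 197541} - \frac{292151}{-159961} = \frac{87959}{105551} - - \frac{292151}{159961} = 87959 \cdot \frac{1}{105551} + \frac{292151}{159961} = \frac{87959}{105551} + \frac{292151}{159961} = \frac{44906839800}{16884043511}$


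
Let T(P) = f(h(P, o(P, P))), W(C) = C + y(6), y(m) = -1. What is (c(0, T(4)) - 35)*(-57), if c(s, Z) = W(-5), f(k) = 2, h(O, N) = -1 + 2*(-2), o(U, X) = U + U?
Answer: 2337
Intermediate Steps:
o(U, X) = 2*U
h(O, N) = -5 (h(O, N) = -1 - 4 = -5)
W(C) = -1 + C (W(C) = C - 1 = -1 + C)
T(P) = 2
c(s, Z) = -6 (c(s, Z) = -1 - 5 = -6)
(c(0, T(4)) - 35)*(-57) = (-6 - 35)*(-57) = -41*(-57) = 2337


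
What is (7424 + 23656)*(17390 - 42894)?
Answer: -792664320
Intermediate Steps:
(7424 + 23656)*(17390 - 42894) = 31080*(-25504) = -792664320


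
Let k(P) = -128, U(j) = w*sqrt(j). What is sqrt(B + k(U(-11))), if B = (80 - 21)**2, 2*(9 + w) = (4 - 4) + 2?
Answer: sqrt(3353) ≈ 57.905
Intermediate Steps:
w = -8 (w = -9 + ((4 - 4) + 2)/2 = -9 + (0 + 2)/2 = -9 + (1/2)*2 = -9 + 1 = -8)
U(j) = -8*sqrt(j)
B = 3481 (B = 59**2 = 3481)
sqrt(B + k(U(-11))) = sqrt(3481 - 128) = sqrt(3353)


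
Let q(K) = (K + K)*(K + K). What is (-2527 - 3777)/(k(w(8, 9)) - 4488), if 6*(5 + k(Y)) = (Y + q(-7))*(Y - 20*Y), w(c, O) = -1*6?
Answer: 6304/883 ≈ 7.1393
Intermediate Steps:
w(c, O) = -6
q(K) = 4*K² (q(K) = (2*K)*(2*K) = 4*K²)
k(Y) = -5 - 19*Y*(196 + Y)/6 (k(Y) = -5 + ((Y + 4*(-7)²)*(Y - 20*Y))/6 = -5 + ((Y + 4*49)*(-19*Y))/6 = -5 + ((Y + 196)*(-19*Y))/6 = -5 + ((196 + Y)*(-19*Y))/6 = -5 + (-19*Y*(196 + Y))/6 = -5 - 19*Y*(196 + Y)/6)
(-2527 - 3777)/(k(w(8, 9)) - 4488) = (-2527 - 3777)/((-5 - 1862/3*(-6) - 19/6*(-6)²) - 4488) = -6304/((-5 + 3724 - 19/6*36) - 4488) = -6304/((-5 + 3724 - 114) - 4488) = -6304/(3605 - 4488) = -6304/(-883) = -6304*(-1/883) = 6304/883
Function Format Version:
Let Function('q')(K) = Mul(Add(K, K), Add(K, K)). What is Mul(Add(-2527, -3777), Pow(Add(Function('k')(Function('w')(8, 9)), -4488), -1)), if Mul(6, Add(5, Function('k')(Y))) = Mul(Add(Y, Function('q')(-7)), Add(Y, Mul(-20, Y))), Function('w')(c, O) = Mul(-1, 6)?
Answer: Rational(6304, 883) ≈ 7.1393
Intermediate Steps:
Function('w')(c, O) = -6
Function('q')(K) = Mul(4, Pow(K, 2)) (Function('q')(K) = Mul(Mul(2, K), Mul(2, K)) = Mul(4, Pow(K, 2)))
Function('k')(Y) = Add(-5, Mul(Rational(-19, 6), Y, Add(196, Y))) (Function('k')(Y) = Add(-5, Mul(Rational(1, 6), Mul(Add(Y, Mul(4, Pow(-7, 2))), Add(Y, Mul(-20, Y))))) = Add(-5, Mul(Rational(1, 6), Mul(Add(Y, Mul(4, 49)), Mul(-19, Y)))) = Add(-5, Mul(Rational(1, 6), Mul(Add(Y, 196), Mul(-19, Y)))) = Add(-5, Mul(Rational(1, 6), Mul(Add(196, Y), Mul(-19, Y)))) = Add(-5, Mul(Rational(1, 6), Mul(-19, Y, Add(196, Y)))) = Add(-5, Mul(Rational(-19, 6), Y, Add(196, Y))))
Mul(Add(-2527, -3777), Pow(Add(Function('k')(Function('w')(8, 9)), -4488), -1)) = Mul(Add(-2527, -3777), Pow(Add(Add(-5, Mul(Rational(-1862, 3), -6), Mul(Rational(-19, 6), Pow(-6, 2))), -4488), -1)) = Mul(-6304, Pow(Add(Add(-5, 3724, Mul(Rational(-19, 6), 36)), -4488), -1)) = Mul(-6304, Pow(Add(Add(-5, 3724, -114), -4488), -1)) = Mul(-6304, Pow(Add(3605, -4488), -1)) = Mul(-6304, Pow(-883, -1)) = Mul(-6304, Rational(-1, 883)) = Rational(6304, 883)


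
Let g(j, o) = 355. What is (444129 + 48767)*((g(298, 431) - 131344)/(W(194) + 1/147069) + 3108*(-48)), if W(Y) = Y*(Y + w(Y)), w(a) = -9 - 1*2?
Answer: -383939010494027752032/5221243639 ≈ -7.3534e+10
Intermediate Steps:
w(a) = -11 (w(a) = -9 - 2 = -11)
W(Y) = Y*(-11 + Y) (W(Y) = Y*(Y - 11) = Y*(-11 + Y))
(444129 + 48767)*((g(298, 431) - 131344)/(W(194) + 1/147069) + 3108*(-48)) = (444129 + 48767)*((355 - 131344)/(194*(-11 + 194) + 1/147069) + 3108*(-48)) = 492896*(-130989/(194*183 + 1/147069) - 149184) = 492896*(-130989/(35502 + 1/147069) - 149184) = 492896*(-130989/5221243639/147069 - 149184) = 492896*(-130989*147069/5221243639 - 149184) = 492896*(-19264421241/5221243639 - 149184) = 492896*(-778945275461817/5221243639) = -383939010494027752032/5221243639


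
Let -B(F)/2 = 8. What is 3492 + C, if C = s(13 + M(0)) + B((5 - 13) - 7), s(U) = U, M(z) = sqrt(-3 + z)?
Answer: 3489 + I*sqrt(3) ≈ 3489.0 + 1.732*I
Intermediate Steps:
B(F) = -16 (B(F) = -2*8 = -16)
C = -3 + I*sqrt(3) (C = (13 + sqrt(-3 + 0)) - 16 = (13 + sqrt(-3)) - 16 = (13 + I*sqrt(3)) - 16 = -3 + I*sqrt(3) ≈ -3.0 + 1.732*I)
3492 + C = 3492 + (-3 + I*sqrt(3)) = 3489 + I*sqrt(3)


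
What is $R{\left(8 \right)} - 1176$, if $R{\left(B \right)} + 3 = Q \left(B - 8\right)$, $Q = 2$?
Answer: $-1179$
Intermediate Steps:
$R{\left(B \right)} = -19 + 2 B$ ($R{\left(B \right)} = -3 + 2 \left(B - 8\right) = -3 + 2 \left(-8 + B\right) = -3 + \left(-16 + 2 B\right) = -19 + 2 B$)
$R{\left(8 \right)} - 1176 = \left(-19 + 2 \cdot 8\right) - 1176 = \left(-19 + 16\right) - 1176 = -3 - 1176 = -1179$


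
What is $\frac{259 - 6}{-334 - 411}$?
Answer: $- \frac{253}{745} \approx -0.3396$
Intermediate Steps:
$\frac{259 - 6}{-334 - 411} = \frac{253}{-745} = 253 \left(- \frac{1}{745}\right) = - \frac{253}{745}$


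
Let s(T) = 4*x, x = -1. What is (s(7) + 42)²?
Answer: 1444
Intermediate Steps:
s(T) = -4 (s(T) = 4*(-1) = -4)
(s(7) + 42)² = (-4 + 42)² = 38² = 1444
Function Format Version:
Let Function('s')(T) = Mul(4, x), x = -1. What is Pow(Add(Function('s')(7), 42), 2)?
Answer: 1444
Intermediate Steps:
Function('s')(T) = -4 (Function('s')(T) = Mul(4, -1) = -4)
Pow(Add(Function('s')(7), 42), 2) = Pow(Add(-4, 42), 2) = Pow(38, 2) = 1444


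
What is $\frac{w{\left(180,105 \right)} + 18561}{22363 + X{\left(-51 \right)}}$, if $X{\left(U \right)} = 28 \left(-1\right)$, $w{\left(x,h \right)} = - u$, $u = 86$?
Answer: $\frac{3695}{4467} \approx 0.82718$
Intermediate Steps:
$w{\left(x,h \right)} = -86$ ($w{\left(x,h \right)} = \left(-1\right) 86 = -86$)
$X{\left(U \right)} = -28$
$\frac{w{\left(180,105 \right)} + 18561}{22363 + X{\left(-51 \right)}} = \frac{-86 + 18561}{22363 - 28} = \frac{18475}{22335} = 18475 \cdot \frac{1}{22335} = \frac{3695}{4467}$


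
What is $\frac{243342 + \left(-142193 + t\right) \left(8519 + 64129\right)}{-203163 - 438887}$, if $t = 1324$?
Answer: $\frac{1023360777}{64205} \approx 15939.0$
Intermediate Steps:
$\frac{243342 + \left(-142193 + t\right) \left(8519 + 64129\right)}{-203163 - 438887} = \frac{243342 + \left(-142193 + 1324\right) \left(8519 + 64129\right)}{-203163 - 438887} = \frac{243342 - 10233851112}{-642050} = \left(243342 - 10233851112\right) \left(- \frac{1}{642050}\right) = \left(-10233607770\right) \left(- \frac{1}{642050}\right) = \frac{1023360777}{64205}$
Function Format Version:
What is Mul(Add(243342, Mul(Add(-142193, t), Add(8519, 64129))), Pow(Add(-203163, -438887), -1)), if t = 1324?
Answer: Rational(1023360777, 64205) ≈ 15939.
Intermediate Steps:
Mul(Add(243342, Mul(Add(-142193, t), Add(8519, 64129))), Pow(Add(-203163, -438887), -1)) = Mul(Add(243342, Mul(Add(-142193, 1324), Add(8519, 64129))), Pow(Add(-203163, -438887), -1)) = Mul(Add(243342, Mul(-140869, 72648)), Pow(-642050, -1)) = Mul(Add(243342, -10233851112), Rational(-1, 642050)) = Mul(-10233607770, Rational(-1, 642050)) = Rational(1023360777, 64205)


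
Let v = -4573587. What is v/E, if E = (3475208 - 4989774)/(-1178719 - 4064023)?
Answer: -11989068327777/757283 ≈ -1.5832e+7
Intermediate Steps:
E = 757283/2621371 (E = -1514566/(-5242742) = -1514566*(-1/5242742) = 757283/2621371 ≈ 0.28889)
v/E = -4573587/757283/2621371 = -4573587*2621371/757283 = -11989068327777/757283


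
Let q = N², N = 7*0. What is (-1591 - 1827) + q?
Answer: -3418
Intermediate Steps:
N = 0
q = 0 (q = 0² = 0)
(-1591 - 1827) + q = (-1591 - 1827) + 0 = -3418 + 0 = -3418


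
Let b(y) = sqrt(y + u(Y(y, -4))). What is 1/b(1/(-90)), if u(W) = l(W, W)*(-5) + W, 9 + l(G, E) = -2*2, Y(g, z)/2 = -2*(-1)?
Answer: 3*sqrt(62090)/6209 ≈ 0.12040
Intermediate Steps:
Y(g, z) = 4 (Y(g, z) = 2*(-2*(-1)) = 2*2 = 4)
l(G, E) = -13 (l(G, E) = -9 - 2*2 = -9 - 4 = -13)
u(W) = 65 + W (u(W) = -13*(-5) + W = 65 + W)
b(y) = sqrt(69 + y) (b(y) = sqrt(y + (65 + 4)) = sqrt(y + 69) = sqrt(69 + y))
1/b(1/(-90)) = 1/(sqrt(69 + 1/(-90))) = 1/(sqrt(69 - 1/90)) = 1/(sqrt(6209/90)) = 1/(sqrt(62090)/30) = 3*sqrt(62090)/6209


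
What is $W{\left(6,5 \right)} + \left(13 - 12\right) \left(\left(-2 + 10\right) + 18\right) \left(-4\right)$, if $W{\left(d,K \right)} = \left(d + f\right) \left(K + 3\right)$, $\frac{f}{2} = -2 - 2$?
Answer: $-120$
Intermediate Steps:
$f = -8$ ($f = 2 \left(-2 - 2\right) = 2 \left(-4\right) = -8$)
$W{\left(d,K \right)} = \left(-8 + d\right) \left(3 + K\right)$ ($W{\left(d,K \right)} = \left(d - 8\right) \left(K + 3\right) = \left(-8 + d\right) \left(3 + K\right)$)
$W{\left(6,5 \right)} + \left(13 - 12\right) \left(\left(-2 + 10\right) + 18\right) \left(-4\right) = \left(-24 - 40 + 3 \cdot 6 + 5 \cdot 6\right) + \left(13 - 12\right) \left(\left(-2 + 10\right) + 18\right) \left(-4\right) = \left(-24 - 40 + 18 + 30\right) + 1 \left(8 + 18\right) \left(-4\right) = -16 + 1 \cdot 26 \left(-4\right) = -16 + 26 \left(-4\right) = -16 - 104 = -120$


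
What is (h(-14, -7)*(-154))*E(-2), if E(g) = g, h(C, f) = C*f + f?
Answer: 28028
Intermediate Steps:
h(C, f) = f + C*f
(h(-14, -7)*(-154))*E(-2) = (-7*(1 - 14)*(-154))*(-2) = (-7*(-13)*(-154))*(-2) = (91*(-154))*(-2) = -14014*(-2) = 28028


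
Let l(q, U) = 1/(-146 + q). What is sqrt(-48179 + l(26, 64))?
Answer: I*sqrt(173444430)/60 ≈ 219.5*I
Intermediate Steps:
sqrt(-48179 + l(26, 64)) = sqrt(-48179 + 1/(-146 + 26)) = sqrt(-48179 + 1/(-120)) = sqrt(-48179 - 1/120) = sqrt(-5781481/120) = I*sqrt(173444430)/60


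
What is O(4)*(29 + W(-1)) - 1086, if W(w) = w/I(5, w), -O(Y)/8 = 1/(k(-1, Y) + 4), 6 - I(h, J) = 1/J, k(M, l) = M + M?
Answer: -8410/7 ≈ -1201.4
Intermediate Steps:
k(M, l) = 2*M
I(h, J) = 6 - 1/J
O(Y) = -4 (O(Y) = -8/(2*(-1) + 4) = -8/(-2 + 4) = -8/2 = -8*½ = -4)
W(w) = w/(6 - 1/w)
O(4)*(29 + W(-1)) - 1086 = -4*(29 + (-1)²/(-1 + 6*(-1))) - 1086 = -4*(29 + 1/(-1 - 6)) - 1086 = -4*(29 + 1/(-7)) - 1086 = -4*(29 + 1*(-⅐)) - 1086 = -4*(29 - ⅐) - 1086 = -4*202/7 - 1086 = -808/7 - 1086 = -8410/7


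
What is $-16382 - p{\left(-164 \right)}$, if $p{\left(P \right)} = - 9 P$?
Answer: $-17858$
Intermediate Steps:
$-16382 - p{\left(-164 \right)} = -16382 - \left(-9\right) \left(-164\right) = -16382 - 1476 = -17858$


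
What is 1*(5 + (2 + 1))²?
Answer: 64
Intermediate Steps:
1*(5 + (2 + 1))² = 1*(5 + 3)² = 1*8² = 1*64 = 64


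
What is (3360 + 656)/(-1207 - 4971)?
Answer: -2008/3089 ≈ -0.65005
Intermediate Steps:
(3360 + 656)/(-1207 - 4971) = 4016/(-6178) = 4016*(-1/6178) = -2008/3089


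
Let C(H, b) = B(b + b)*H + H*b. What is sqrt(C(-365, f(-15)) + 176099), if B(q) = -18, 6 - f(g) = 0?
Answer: sqrt(180479) ≈ 424.83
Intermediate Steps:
f(g) = 6 (f(g) = 6 - 1*0 = 6 + 0 = 6)
C(H, b) = -18*H + H*b
sqrt(C(-365, f(-15)) + 176099) = sqrt(-365*(-18 + 6) + 176099) = sqrt(-365*(-12) + 176099) = sqrt(4380 + 176099) = sqrt(180479)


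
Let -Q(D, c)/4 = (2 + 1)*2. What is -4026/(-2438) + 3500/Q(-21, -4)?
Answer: -1054547/7314 ≈ -144.18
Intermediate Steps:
Q(D, c) = -24 (Q(D, c) = -4*(2 + 1)*2 = -12*2 = -4*6 = -24)
-4026/(-2438) + 3500/Q(-21, -4) = -4026/(-2438) + 3500/(-24) = -4026*(-1/2438) + 3500*(-1/24) = 2013/1219 - 875/6 = -1054547/7314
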